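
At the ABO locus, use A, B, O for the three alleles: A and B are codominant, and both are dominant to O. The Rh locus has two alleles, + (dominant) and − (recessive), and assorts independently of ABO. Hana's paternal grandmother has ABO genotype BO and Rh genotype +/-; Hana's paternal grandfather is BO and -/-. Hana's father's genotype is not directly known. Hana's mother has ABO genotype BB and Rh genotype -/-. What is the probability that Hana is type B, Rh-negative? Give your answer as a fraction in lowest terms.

3/4

Hana's father's ABO genotype from BO × BO: 1/4 BB, 1/2 BO, 1/4 OO.
Crossing each possibility with the mother BB and summing P(type B): 1/4·1 + 1/2·1 + 1/4·1 = 1.
Similarly for Rh via the father's Rh distribution: P(Rh-) = 3/4.
Independent loci: 1 × 3/4 = 3/4.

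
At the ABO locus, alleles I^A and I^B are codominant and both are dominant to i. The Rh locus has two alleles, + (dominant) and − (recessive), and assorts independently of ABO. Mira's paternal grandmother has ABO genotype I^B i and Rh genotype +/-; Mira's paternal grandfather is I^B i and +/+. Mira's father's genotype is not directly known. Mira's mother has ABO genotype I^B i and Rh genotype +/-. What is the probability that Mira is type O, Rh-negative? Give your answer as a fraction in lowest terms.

Mira's father's ABO genotype from I^B i × I^B i: 1/4 I^B I^B, 1/2 I^B i, 1/4 i i.
Crossing each possibility with the mother I^B i and summing P(type O): 1/4·0 + 1/2·1/4 + 1/4·1/2 = 1/4.
Similarly for Rh via the father's Rh distribution: P(Rh-) = 1/8.
Independent loci: 1/4 × 1/8 = 1/32.

1/32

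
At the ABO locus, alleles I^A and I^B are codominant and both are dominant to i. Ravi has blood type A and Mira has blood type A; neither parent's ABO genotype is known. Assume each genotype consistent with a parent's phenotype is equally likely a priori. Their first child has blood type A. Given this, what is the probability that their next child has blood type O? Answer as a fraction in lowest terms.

Possible genotypes: Ravi ∈ {I^A I^A, I^A i}; Mira ∈ {I^A I^A, I^A i}.
Weight each parental genotype pair by prior × P(type-A child):
  I^A I^A × I^A I^A: posterior weight 4/15; P(next child type O) = 0.
  I^A I^A × I^A i: posterior weight 4/15; P(next child type O) = 0.
  I^A i × I^A I^A: posterior weight 4/15; P(next child type O) = 0.
  I^A i × I^A i: posterior weight 1/5; P(next child type O) = 1/4.
Weighted sum = 1/20.

1/20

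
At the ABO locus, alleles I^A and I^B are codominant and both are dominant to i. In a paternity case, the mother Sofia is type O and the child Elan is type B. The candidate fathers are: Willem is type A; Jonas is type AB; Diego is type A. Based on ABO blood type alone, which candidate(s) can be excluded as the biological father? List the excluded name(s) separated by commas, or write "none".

Willem, Diego

A candidate is excluded only if no genotype consistent with his phenotype could produce a type B child with a type O mother.
Willem (type A): no genotype consistent with that phenotype can produce a type-B child with a type-O mother.
Diego (type A): no genotype consistent with that phenotype can produce a type-B child with a type-O mother.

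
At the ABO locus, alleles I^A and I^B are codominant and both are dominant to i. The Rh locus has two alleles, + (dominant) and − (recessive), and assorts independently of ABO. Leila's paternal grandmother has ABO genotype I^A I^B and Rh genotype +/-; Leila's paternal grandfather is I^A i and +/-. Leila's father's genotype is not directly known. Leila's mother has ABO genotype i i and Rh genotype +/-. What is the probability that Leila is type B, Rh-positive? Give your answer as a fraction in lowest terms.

3/16

Leila's father's ABO genotype from I^A I^B × I^A i: 1/4 I^A I^A, 1/4 I^A I^B, 1/4 I^A i, 1/4 I^B i.
Crossing each possibility with the mother i i and summing P(type B): 1/4·0 + 1/4·1/2 + 1/4·0 + 1/4·1/2 = 1/4.
Similarly for Rh via the father's Rh distribution: P(Rh+) = 3/4.
Independent loci: 1/4 × 3/4 = 3/16.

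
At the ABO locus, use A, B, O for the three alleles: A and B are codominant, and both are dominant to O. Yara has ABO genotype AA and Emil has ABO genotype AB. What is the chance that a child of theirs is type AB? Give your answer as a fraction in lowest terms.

ABO cross AA × AB → offspring phenotypes: 1/2 A, 1/2 AB.
So P(type AB) = 1/2.

1/2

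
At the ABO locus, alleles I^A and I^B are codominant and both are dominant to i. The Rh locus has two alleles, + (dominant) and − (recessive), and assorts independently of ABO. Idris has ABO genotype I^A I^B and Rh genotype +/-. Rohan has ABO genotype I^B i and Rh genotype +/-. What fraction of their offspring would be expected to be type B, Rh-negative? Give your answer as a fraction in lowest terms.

1/8

ABO cross I^A I^B × I^B i → offspring phenotypes: 1/4 A, 1/2 B, 1/4 AB.
Rh cross +/- × +/- → 3/4 Rh+, 1/4 Rh-.
Independent loci: P(type B, Rh-negative) = 1/2 × 1/4 = 1/8.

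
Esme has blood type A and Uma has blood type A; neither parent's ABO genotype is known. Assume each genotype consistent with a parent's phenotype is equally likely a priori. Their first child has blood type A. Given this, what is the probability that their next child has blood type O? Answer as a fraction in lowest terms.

Possible genotypes: Esme ∈ {AA, AO}; Uma ∈ {AA, AO}.
Weight each parental genotype pair by prior × P(type-A child):
  AA × AA: posterior weight 4/15; P(next child type O) = 0.
  AA × AO: posterior weight 4/15; P(next child type O) = 0.
  AO × AA: posterior weight 4/15; P(next child type O) = 0.
  AO × AO: posterior weight 1/5; P(next child type O) = 1/4.
Weighted sum = 1/20.

1/20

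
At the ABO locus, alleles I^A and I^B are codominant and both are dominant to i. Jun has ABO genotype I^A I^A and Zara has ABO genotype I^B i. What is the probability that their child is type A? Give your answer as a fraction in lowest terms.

1/2

ABO cross I^A I^A × I^B i → offspring phenotypes: 1/2 A, 1/2 AB.
So P(type A) = 1/2.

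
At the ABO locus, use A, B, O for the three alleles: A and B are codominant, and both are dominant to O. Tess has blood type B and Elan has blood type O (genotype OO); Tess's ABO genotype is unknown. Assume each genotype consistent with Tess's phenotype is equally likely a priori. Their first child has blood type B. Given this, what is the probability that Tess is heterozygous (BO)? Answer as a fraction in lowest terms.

Possible genotypes: Tess ∈ {BB, BO}; Elan ∈ {OO}.
Weight each parental genotype pair by prior × P(type-B child):
  BB × OO: posterior weight 2/3.
  BO × OO: posterior weight 1/3.
Sum the posterior weight over pairs where Tess is BO: 1/3.

1/3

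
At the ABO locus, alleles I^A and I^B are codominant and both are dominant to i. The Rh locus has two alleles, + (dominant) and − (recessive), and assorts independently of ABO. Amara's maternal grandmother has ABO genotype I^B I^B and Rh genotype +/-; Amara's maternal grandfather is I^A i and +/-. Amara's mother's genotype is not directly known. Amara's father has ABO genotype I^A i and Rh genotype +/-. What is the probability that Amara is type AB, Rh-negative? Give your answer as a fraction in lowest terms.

1/16

Amara's mother's ABO genotype from I^B I^B × I^A i: 1/2 I^A I^B, 1/2 I^B i.
Crossing each possibility with the father I^A i and summing P(type AB): 1/2·1/4 + 1/2·1/4 = 1/4.
Similarly for Rh via the mother's Rh distribution: P(Rh-) = 1/4.
Independent loci: 1/4 × 1/4 = 1/16.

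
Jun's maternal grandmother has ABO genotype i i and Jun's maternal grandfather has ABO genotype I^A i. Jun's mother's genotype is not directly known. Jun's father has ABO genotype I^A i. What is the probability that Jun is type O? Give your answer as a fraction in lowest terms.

Jun's mother's ABO genotype from i i × I^A i: 1/2 I^A i, 1/2 i i.
Crossing each possibility with the father I^A i and summing P(type O): 1/2·1/4 + 1/2·1/2 = 3/8.

3/8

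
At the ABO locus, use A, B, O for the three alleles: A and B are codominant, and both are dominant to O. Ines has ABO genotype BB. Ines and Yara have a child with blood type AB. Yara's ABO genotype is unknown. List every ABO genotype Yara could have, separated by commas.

For each candidate genotype of Yara, check whether crossing it with BB can produce every observed child phenotype.
  AA → possible child types {AB} ✓
  AB → possible child types {B, AB} ✓
  AO → possible child types {B, AB} ✓
  BB → possible child types {B} ✗
  BO → possible child types {B} ✗
  OO → possible child types {B} ✗

AA, AB, AO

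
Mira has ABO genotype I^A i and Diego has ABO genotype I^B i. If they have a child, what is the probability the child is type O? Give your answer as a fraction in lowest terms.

ABO cross I^A i × I^B i → offspring phenotypes: 1/4 O, 1/4 A, 1/4 B, 1/4 AB.
So P(type O) = 1/4.

1/4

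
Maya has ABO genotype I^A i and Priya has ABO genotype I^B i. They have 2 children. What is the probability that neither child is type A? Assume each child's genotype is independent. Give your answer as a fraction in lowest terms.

ABO cross I^A i × I^B i → 1/4 O, 1/4 A, 1/4 B, 1/4 AB.
So P(type A) = 1/4 per child.
P(not type A) = 3/4 for one child; (3/4)^2 = 9/16.

9/16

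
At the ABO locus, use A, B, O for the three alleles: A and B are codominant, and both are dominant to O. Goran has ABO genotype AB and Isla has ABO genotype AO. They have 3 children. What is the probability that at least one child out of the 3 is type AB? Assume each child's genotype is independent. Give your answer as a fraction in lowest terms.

37/64

ABO cross AB × AO → 1/2 A, 1/4 B, 1/4 AB.
So P(type AB) = 1/4 per child.
P(none) = (3/4)^3 = 27/64; P(at least one) = 1 − 27/64 = 37/64.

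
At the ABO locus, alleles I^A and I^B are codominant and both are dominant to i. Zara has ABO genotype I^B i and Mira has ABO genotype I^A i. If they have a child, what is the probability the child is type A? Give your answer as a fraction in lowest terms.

1/4

ABO cross I^B i × I^A i → offspring phenotypes: 1/4 O, 1/4 A, 1/4 B, 1/4 AB.
So P(type A) = 1/4.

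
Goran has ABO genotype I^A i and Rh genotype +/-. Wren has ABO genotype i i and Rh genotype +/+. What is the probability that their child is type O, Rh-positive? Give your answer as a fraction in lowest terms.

1/2

ABO cross I^A i × i i → offspring phenotypes: 1/2 O, 1/2 A.
Rh cross +/- × +/+ → 1 Rh+.
Independent loci: P(type O, Rh-positive) = 1/2 × 1 = 1/2.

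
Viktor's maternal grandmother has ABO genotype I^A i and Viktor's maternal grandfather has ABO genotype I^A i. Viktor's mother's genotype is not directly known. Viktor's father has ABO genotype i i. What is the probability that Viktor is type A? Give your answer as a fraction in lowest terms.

1/2

Viktor's mother's ABO genotype from I^A i × I^A i: 1/4 I^A I^A, 1/2 I^A i, 1/4 i i.
Crossing each possibility with the father i i and summing P(type A): 1/4·1 + 1/2·1/2 + 1/4·0 = 1/2.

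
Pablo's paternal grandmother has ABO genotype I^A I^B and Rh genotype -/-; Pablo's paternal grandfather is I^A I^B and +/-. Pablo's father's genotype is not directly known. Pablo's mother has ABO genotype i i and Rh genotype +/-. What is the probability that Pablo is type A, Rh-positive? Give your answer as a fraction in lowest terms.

Pablo's father's ABO genotype from I^A I^B × I^A I^B: 1/4 I^A I^A, 1/2 I^A I^B, 1/4 I^B I^B.
Crossing each possibility with the mother i i and summing P(type A): 1/4·1 + 1/2·1/2 + 1/4·0 = 1/2.
Similarly for Rh via the father's Rh distribution: P(Rh+) = 5/8.
Independent loci: 1/2 × 5/8 = 5/16.

5/16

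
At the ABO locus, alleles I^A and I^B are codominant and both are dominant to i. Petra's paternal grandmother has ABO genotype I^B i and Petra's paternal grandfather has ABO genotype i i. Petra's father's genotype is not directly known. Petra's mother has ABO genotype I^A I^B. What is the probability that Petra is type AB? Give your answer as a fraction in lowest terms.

1/8

Petra's father's ABO genotype from I^B i × i i: 1/2 I^B i, 1/2 i i.
Crossing each possibility with the mother I^A I^B and summing P(type AB): 1/2·1/4 + 1/2·0 = 1/8.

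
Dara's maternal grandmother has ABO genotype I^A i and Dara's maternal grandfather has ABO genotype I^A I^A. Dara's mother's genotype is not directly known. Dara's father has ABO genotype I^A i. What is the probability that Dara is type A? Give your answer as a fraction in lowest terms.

Dara's mother's ABO genotype from I^A i × I^A I^A: 1/2 I^A I^A, 1/2 I^A i.
Crossing each possibility with the father I^A i and summing P(type A): 1/2·1 + 1/2·3/4 = 7/8.

7/8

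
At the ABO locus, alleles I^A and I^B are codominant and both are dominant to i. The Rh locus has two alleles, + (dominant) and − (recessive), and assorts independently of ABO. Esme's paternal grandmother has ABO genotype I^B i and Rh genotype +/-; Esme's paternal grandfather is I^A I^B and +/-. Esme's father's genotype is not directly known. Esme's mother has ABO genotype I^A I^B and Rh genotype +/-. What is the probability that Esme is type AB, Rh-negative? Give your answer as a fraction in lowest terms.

3/32

Esme's father's ABO genotype from I^B i × I^A I^B: 1/4 I^A I^B, 1/4 I^A i, 1/4 I^B I^B, 1/4 I^B i.
Crossing each possibility with the mother I^A I^B and summing P(type AB): 1/4·1/2 + 1/4·1/4 + 1/4·1/2 + 1/4·1/4 = 3/8.
Similarly for Rh via the father's Rh distribution: P(Rh-) = 1/4.
Independent loci: 3/8 × 1/4 = 3/32.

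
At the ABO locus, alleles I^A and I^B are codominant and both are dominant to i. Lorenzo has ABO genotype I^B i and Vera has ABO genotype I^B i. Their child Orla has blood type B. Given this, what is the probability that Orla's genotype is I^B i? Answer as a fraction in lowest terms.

Cross I^B i × I^B i → 1/4 I^B I^B, 1/2 I^B i, 1/4 i i.
Type-B genotypes among offspring: I^B I^B (1/4), I^B i (1/2); total 3/4.
P(I^B i | type B) = (1/2) / (3/4) = 2/3.

2/3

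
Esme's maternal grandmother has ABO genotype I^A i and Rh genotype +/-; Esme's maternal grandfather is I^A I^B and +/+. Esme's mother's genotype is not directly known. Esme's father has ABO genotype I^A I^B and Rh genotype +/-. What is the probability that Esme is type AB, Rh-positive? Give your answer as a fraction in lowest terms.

21/64

Esme's mother's ABO genotype from I^A i × I^A I^B: 1/4 I^A I^A, 1/4 I^A I^B, 1/4 I^A i, 1/4 I^B i.
Crossing each possibility with the father I^A I^B and summing P(type AB): 1/4·1/2 + 1/4·1/2 + 1/4·1/4 + 1/4·1/4 = 3/8.
Similarly for Rh via the mother's Rh distribution: P(Rh+) = 7/8.
Independent loci: 3/8 × 7/8 = 21/64.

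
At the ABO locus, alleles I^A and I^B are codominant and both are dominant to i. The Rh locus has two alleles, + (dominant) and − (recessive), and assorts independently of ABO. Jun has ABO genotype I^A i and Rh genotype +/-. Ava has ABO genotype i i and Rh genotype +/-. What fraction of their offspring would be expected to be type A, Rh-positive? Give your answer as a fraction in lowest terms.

ABO cross I^A i × i i → offspring phenotypes: 1/2 O, 1/2 A.
Rh cross +/- × +/- → 3/4 Rh+, 1/4 Rh-.
Independent loci: P(type A, Rh-positive) = 1/2 × 3/4 = 3/8.

3/8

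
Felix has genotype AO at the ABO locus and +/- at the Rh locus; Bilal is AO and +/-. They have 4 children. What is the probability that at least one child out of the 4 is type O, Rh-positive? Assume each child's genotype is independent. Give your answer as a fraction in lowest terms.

36975/65536

ABO cross AO × AO → 1/4 O, 3/4 A.
Rh cross +/- × +/- → 3/4 Rh+, 1/4 Rh-; so P(type O, Rh-positive) = 1/4 × 3/4 = 3/16 per child.
P(none) = (13/16)^4 = 28561/65536; P(at least one) = 1 − 28561/65536 = 36975/65536.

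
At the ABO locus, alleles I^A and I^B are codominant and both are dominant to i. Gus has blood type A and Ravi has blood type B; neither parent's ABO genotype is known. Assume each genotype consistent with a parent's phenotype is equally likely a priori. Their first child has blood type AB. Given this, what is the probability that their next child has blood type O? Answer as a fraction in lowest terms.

Possible genotypes: Gus ∈ {I^A I^A, I^A i}; Ravi ∈ {I^B I^B, I^B i}.
Weight each parental genotype pair by prior × P(type-AB child):
  I^A I^A × I^B I^B: posterior weight 4/9; P(next child type O) = 0.
  I^A I^A × I^B i: posterior weight 2/9; P(next child type O) = 0.
  I^A i × I^B I^B: posterior weight 2/9; P(next child type O) = 0.
  I^A i × I^B i: posterior weight 1/9; P(next child type O) = 1/4.
Weighted sum = 1/36.

1/36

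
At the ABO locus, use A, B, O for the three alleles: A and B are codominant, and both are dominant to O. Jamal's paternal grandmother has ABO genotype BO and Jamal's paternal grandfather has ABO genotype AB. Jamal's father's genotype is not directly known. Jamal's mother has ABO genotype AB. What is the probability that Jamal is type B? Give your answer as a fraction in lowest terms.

3/8

Jamal's father's ABO genotype from BO × AB: 1/4 AB, 1/4 AO, 1/4 BB, 1/4 BO.
Crossing each possibility with the mother AB and summing P(type B): 1/4·1/4 + 1/4·1/4 + 1/4·1/2 + 1/4·1/2 = 3/8.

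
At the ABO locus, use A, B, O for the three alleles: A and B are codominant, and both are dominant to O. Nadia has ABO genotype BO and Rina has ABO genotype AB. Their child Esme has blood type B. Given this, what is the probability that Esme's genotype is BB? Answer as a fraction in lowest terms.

1/2

Cross BO × AB → 1/4 AB, 1/4 AO, 1/4 BB, 1/4 BO.
Type-B genotypes among offspring: BB (1/4), BO (1/4); total 1/2.
P(BB | type B) = (1/4) / (1/2) = 1/2.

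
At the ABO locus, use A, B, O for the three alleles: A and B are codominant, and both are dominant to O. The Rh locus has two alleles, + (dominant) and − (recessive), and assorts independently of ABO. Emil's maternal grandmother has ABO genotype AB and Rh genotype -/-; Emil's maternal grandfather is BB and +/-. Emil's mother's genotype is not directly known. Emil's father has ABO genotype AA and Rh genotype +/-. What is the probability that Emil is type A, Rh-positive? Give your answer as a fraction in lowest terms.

Emil's mother's ABO genotype from AB × BB: 1/2 AB, 1/2 BB.
Crossing each possibility with the father AA and summing P(type A): 1/2·1/2 + 1/2·0 = 1/4.
Similarly for Rh via the mother's Rh distribution: P(Rh+) = 5/8.
Independent loci: 1/4 × 5/8 = 5/32.

5/32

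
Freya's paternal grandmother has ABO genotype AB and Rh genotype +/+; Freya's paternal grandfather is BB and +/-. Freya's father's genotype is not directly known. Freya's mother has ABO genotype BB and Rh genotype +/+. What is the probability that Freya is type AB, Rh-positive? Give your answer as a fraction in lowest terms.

Freya's father's ABO genotype from AB × BB: 1/2 AB, 1/2 BB.
Crossing each possibility with the mother BB and summing P(type AB): 1/2·1/2 + 1/2·0 = 1/4.
Similarly for Rh via the father's Rh distribution: P(Rh+) = 1.
Independent loci: 1/4 × 1 = 1/4.

1/4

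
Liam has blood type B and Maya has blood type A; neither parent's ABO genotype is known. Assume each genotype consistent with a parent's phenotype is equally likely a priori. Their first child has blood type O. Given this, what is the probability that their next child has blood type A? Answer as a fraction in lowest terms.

Possible genotypes: Liam ∈ {I^B I^B, I^B i}; Maya ∈ {I^A I^A, I^A i}.
Weight each parental genotype pair by prior × P(type-O child):
  I^B i × I^A i: posterior weight 1; P(next child type A) = 1/4.
Weighted sum = 1/4.

1/4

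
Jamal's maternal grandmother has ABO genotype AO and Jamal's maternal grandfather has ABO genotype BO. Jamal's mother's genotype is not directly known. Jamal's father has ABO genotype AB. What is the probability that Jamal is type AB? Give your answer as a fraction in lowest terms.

Jamal's mother's ABO genotype from AO × BO: 1/4 AB, 1/4 AO, 1/4 BO, 1/4 OO.
Crossing each possibility with the father AB and summing P(type AB): 1/4·1/2 + 1/4·1/4 + 1/4·1/4 + 1/4·0 = 1/4.

1/4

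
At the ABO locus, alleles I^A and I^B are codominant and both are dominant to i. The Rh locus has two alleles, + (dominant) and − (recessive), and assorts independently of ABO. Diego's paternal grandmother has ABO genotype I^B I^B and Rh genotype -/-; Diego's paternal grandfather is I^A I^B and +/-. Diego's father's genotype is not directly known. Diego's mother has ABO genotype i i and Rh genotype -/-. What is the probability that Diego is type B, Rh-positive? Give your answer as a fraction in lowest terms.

3/16

Diego's father's ABO genotype from I^B I^B × I^A I^B: 1/2 I^A I^B, 1/2 I^B I^B.
Crossing each possibility with the mother i i and summing P(type B): 1/2·1/2 + 1/2·1 = 3/4.
Similarly for Rh via the father's Rh distribution: P(Rh+) = 1/4.
Independent loci: 3/4 × 1/4 = 3/16.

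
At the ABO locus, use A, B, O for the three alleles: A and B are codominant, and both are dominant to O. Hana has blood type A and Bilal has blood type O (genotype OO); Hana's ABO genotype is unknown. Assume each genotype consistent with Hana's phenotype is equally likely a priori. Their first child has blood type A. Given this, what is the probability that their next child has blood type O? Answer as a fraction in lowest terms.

Possible genotypes: Hana ∈ {AA, AO}; Bilal ∈ {OO}.
Weight each parental genotype pair by prior × P(type-A child):
  AA × OO: posterior weight 2/3; P(next child type O) = 0.
  AO × OO: posterior weight 1/3; P(next child type O) = 1/2.
Weighted sum = 1/6.

1/6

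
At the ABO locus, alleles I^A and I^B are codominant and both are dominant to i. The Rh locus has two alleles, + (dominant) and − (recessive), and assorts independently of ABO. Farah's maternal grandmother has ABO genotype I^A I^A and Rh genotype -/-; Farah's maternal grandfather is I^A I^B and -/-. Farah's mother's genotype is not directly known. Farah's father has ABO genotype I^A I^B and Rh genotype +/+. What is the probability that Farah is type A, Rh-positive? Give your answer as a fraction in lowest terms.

Farah's mother's ABO genotype from I^A I^A × I^A I^B: 1/2 I^A I^A, 1/2 I^A I^B.
Crossing each possibility with the father I^A I^B and summing P(type A): 1/2·1/2 + 1/2·1/4 = 3/8.
Similarly for Rh via the mother's Rh distribution: P(Rh+) = 1.
Independent loci: 3/8 × 1 = 3/8.

3/8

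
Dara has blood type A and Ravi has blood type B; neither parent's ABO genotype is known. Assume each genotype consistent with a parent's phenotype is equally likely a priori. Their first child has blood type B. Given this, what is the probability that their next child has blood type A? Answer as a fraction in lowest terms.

Possible genotypes: Dara ∈ {I^A I^A, I^A i}; Ravi ∈ {I^B I^B, I^B i}.
Weight each parental genotype pair by prior × P(type-B child):
  I^A i × I^B I^B: posterior weight 2/3; P(next child type A) = 0.
  I^A i × I^B i: posterior weight 1/3; P(next child type A) = 1/4.
Weighted sum = 1/12.

1/12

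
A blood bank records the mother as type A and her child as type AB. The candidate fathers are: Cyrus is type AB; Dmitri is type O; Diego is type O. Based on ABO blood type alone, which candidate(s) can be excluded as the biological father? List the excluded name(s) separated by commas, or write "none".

A candidate is excluded only if no genotype consistent with his phenotype could produce a type AB child with a type A mother.
Dmitri (type O): no genotype consistent with that phenotype can produce a type-AB child with a type-A mother.
Diego (type O): no genotype consistent with that phenotype can produce a type-AB child with a type-A mother.

Dmitri, Diego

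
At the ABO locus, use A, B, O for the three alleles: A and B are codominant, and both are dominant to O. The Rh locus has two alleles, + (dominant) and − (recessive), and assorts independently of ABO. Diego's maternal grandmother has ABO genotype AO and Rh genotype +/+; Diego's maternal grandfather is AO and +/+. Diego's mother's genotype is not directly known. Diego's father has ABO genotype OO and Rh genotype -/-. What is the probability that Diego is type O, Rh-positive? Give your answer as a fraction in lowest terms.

1/2

Diego's mother's ABO genotype from AO × AO: 1/4 AA, 1/2 AO, 1/4 OO.
Crossing each possibility with the father OO and summing P(type O): 1/4·0 + 1/2·1/2 + 1/4·1 = 1/2.
Similarly for Rh via the mother's Rh distribution: P(Rh+) = 1.
Independent loci: 1/2 × 1 = 1/2.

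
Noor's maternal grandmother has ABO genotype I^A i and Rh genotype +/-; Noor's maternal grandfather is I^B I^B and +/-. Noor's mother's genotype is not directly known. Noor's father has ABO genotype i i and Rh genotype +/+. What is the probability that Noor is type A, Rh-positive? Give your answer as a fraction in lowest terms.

Noor's mother's ABO genotype from I^A i × I^B I^B: 1/2 I^A I^B, 1/2 I^B i.
Crossing each possibility with the father i i and summing P(type A): 1/2·1/2 + 1/2·0 = 1/4.
Similarly for Rh via the mother's Rh distribution: P(Rh+) = 1.
Independent loci: 1/4 × 1 = 1/4.

1/4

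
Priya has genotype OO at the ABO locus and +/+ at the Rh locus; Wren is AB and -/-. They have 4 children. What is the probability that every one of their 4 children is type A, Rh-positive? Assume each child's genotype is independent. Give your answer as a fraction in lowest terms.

ABO cross OO × AB → 1/2 A, 1/2 B.
Rh cross +/+ × -/- → 1 Rh+; so P(type A, Rh-positive) = 1/2 × 1 = 1/2 per child.
All 4 independent: (1/2)^4 = 1/16.

1/16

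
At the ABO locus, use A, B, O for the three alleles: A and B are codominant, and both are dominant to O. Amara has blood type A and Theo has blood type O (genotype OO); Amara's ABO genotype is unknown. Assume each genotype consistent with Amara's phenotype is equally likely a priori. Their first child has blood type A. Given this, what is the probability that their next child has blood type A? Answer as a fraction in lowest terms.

5/6

Possible genotypes: Amara ∈ {AA, AO}; Theo ∈ {OO}.
Weight each parental genotype pair by prior × P(type-A child):
  AA × OO: posterior weight 2/3; P(next child type A) = 1.
  AO × OO: posterior weight 1/3; P(next child type A) = 1/2.
Weighted sum = 5/6.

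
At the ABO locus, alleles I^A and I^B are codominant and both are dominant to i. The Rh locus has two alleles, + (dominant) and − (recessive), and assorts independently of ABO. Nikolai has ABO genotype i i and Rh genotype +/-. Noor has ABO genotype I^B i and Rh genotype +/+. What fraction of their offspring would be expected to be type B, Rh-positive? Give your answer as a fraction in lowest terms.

ABO cross i i × I^B i → offspring phenotypes: 1/2 O, 1/2 B.
Rh cross +/- × +/+ → 1 Rh+.
Independent loci: P(type B, Rh-positive) = 1/2 × 1 = 1/2.

1/2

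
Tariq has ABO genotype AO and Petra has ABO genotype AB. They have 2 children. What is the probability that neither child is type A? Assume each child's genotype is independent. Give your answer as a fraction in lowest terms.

1/4

ABO cross AO × AB → 1/2 A, 1/4 B, 1/4 AB.
So P(type A) = 1/2 per child.
P(not type A) = 1/2 for one child; (1/2)^2 = 1/4.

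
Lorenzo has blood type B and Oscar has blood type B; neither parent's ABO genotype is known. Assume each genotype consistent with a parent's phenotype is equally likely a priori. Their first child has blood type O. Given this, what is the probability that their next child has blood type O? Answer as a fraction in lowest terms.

Possible genotypes: Lorenzo ∈ {BB, BO}; Oscar ∈ {BB, BO}.
Weight each parental genotype pair by prior × P(type-O child):
  BO × BO: posterior weight 1; P(next child type O) = 1/4.
Weighted sum = 1/4.

1/4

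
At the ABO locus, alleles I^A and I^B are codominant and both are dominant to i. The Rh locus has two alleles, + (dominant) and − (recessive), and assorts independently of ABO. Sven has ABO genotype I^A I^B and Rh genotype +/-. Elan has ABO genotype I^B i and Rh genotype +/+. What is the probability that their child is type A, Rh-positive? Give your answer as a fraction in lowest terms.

ABO cross I^A I^B × I^B i → offspring phenotypes: 1/4 A, 1/2 B, 1/4 AB.
Rh cross +/- × +/+ → 1 Rh+.
Independent loci: P(type A, Rh-positive) = 1/4 × 1 = 1/4.

1/4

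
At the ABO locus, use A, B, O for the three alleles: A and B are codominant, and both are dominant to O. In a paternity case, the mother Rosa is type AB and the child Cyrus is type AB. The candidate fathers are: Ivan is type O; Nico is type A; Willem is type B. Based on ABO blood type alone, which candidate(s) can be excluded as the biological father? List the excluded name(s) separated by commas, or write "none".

Ivan

A candidate is excluded only if no genotype consistent with his phenotype could produce a type AB child with a type AB mother.
Ivan (type O): no genotype consistent with that phenotype can produce a type-AB child with a type-AB mother.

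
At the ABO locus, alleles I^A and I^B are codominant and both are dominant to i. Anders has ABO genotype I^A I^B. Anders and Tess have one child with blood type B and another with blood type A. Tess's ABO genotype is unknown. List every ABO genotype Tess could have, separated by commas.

For each candidate genotype of Tess, check whether crossing it with I^A I^B can produce every observed child phenotype.
  I^A I^A → possible child types {A, AB} ✗
  I^A I^B → possible child types {A, B, AB} ✓
  I^A i → possible child types {A, B, AB} ✓
  I^B I^B → possible child types {B, AB} ✗
  I^B i → possible child types {A, B, AB} ✓
  i i → possible child types {A, B} ✓

I^A I^B, I^A i, I^B i, i i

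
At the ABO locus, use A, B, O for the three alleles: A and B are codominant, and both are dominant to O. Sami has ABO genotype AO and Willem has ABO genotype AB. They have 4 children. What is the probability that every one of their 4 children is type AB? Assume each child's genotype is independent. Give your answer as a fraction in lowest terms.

ABO cross AO × AB → 1/2 A, 1/4 B, 1/4 AB.
So P(type AB) = 1/4 per child.
All 4 independent: (1/4)^4 = 1/256.

1/256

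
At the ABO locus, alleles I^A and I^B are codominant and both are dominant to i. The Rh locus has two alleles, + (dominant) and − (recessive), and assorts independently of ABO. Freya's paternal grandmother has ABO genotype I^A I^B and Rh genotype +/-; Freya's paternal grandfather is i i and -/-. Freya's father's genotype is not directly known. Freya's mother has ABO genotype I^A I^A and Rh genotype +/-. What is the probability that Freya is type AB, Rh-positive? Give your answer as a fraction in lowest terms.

5/32

Freya's father's ABO genotype from I^A I^B × i i: 1/2 I^A i, 1/2 I^B i.
Crossing each possibility with the mother I^A I^A and summing P(type AB): 1/2·0 + 1/2·1/2 = 1/4.
Similarly for Rh via the father's Rh distribution: P(Rh+) = 5/8.
Independent loci: 1/4 × 5/8 = 5/32.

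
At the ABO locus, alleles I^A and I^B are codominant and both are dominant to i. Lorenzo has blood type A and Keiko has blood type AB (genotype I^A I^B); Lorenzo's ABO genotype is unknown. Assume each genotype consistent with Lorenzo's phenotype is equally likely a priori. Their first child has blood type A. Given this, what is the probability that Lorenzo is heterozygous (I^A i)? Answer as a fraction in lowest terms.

1/2

Possible genotypes: Lorenzo ∈ {I^A I^A, I^A i}; Keiko ∈ {I^A I^B}.
Weight each parental genotype pair by prior × P(type-A child):
  I^A I^A × I^A I^B: posterior weight 1/2.
  I^A i × I^A I^B: posterior weight 1/2.
Sum the posterior weight over pairs where Lorenzo is I^A i: 1/2.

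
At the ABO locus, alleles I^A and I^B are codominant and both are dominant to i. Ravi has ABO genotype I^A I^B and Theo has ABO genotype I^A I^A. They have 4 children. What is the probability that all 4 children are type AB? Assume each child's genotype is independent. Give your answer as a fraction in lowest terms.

1/16

ABO cross I^A I^B × I^A I^A → 1/2 A, 1/2 AB.
So P(type AB) = 1/2 per child.
All 4 independent: (1/2)^4 = 1/16.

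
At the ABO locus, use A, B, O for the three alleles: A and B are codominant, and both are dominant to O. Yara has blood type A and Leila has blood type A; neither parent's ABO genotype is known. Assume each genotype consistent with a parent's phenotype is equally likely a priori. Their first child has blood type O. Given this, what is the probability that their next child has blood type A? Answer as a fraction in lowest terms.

Possible genotypes: Yara ∈ {AA, AO}; Leila ∈ {AA, AO}.
Weight each parental genotype pair by prior × P(type-O child):
  AO × AO: posterior weight 1; P(next child type A) = 3/4.
Weighted sum = 3/4.

3/4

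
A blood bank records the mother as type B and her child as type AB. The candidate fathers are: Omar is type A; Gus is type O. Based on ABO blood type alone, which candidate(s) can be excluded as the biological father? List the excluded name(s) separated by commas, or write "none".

A candidate is excluded only if no genotype consistent with his phenotype could produce a type AB child with a type B mother.
Gus (type O): no genotype consistent with that phenotype can produce a type-AB child with a type-B mother.

Gus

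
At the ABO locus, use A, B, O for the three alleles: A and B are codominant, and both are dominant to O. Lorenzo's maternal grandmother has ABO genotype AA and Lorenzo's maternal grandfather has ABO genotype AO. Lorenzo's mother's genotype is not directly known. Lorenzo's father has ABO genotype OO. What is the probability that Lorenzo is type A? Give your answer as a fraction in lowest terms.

3/4

Lorenzo's mother's ABO genotype from AA × AO: 1/2 AA, 1/2 AO.
Crossing each possibility with the father OO and summing P(type A): 1/2·1 + 1/2·1/2 = 3/4.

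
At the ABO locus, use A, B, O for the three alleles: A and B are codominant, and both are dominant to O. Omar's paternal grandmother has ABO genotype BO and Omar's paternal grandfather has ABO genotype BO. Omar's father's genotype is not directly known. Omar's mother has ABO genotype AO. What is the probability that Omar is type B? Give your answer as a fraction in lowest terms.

Omar's father's ABO genotype from BO × BO: 1/4 BB, 1/2 BO, 1/4 OO.
Crossing each possibility with the mother AO and summing P(type B): 1/4·1/2 + 1/2·1/4 + 1/4·0 = 1/4.

1/4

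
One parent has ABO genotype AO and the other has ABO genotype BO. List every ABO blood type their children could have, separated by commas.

Gametes from AO × BO give offspring ABO genotypes AB, AO, BO, OO, i.e. phenotypes O, A, B, AB.

O, A, B, AB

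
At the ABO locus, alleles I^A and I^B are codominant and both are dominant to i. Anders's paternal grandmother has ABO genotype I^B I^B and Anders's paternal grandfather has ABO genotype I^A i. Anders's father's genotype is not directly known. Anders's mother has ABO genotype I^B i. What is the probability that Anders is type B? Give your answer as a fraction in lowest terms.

5/8

Anders's father's ABO genotype from I^B I^B × I^A i: 1/2 I^A I^B, 1/2 I^B i.
Crossing each possibility with the mother I^B i and summing P(type B): 1/2·1/2 + 1/2·3/4 = 5/8.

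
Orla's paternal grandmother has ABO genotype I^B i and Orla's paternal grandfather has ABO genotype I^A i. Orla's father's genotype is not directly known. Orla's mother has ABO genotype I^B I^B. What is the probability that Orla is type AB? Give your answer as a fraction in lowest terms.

1/4

Orla's father's ABO genotype from I^B i × I^A i: 1/4 I^A I^B, 1/4 I^A i, 1/4 I^B i, 1/4 i i.
Crossing each possibility with the mother I^B I^B and summing P(type AB): 1/4·1/2 + 1/4·1/2 + 1/4·0 + 1/4·0 = 1/4.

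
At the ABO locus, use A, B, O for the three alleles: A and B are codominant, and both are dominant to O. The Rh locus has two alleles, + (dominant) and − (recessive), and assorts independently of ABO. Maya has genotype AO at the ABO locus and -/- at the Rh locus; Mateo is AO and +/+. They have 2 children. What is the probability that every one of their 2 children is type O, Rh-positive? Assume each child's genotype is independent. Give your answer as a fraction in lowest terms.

1/16

ABO cross AO × AO → 1/4 O, 3/4 A.
Rh cross -/- × +/+ → 1 Rh+; so P(type O, Rh-positive) = 1/4 × 1 = 1/4 per child.
All 2 independent: (1/4)^2 = 1/16.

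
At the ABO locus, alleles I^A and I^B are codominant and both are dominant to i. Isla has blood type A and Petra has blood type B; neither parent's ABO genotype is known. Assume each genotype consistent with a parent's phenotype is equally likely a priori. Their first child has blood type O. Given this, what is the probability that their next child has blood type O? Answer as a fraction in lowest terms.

Possible genotypes: Isla ∈ {I^A I^A, I^A i}; Petra ∈ {I^B I^B, I^B i}.
Weight each parental genotype pair by prior × P(type-O child):
  I^A i × I^B i: posterior weight 1; P(next child type O) = 1/4.
Weighted sum = 1/4.

1/4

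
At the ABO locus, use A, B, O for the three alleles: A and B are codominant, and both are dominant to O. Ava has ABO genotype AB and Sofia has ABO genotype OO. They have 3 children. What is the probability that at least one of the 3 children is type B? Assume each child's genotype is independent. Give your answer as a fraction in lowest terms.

ABO cross AB × OO → 1/2 A, 1/2 B.
So P(type B) = 1/2 per child.
P(none) = (1/2)^3 = 1/8; P(at least one) = 1 − 1/8 = 7/8.

7/8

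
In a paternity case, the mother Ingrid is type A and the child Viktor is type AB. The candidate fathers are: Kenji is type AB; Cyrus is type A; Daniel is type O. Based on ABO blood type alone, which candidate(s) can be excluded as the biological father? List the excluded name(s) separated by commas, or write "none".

Cyrus, Daniel

A candidate is excluded only if no genotype consistent with his phenotype could produce a type AB child with a type A mother.
Cyrus (type A): no genotype consistent with that phenotype can produce a type-AB child with a type-A mother.
Daniel (type O): no genotype consistent with that phenotype can produce a type-AB child with a type-A mother.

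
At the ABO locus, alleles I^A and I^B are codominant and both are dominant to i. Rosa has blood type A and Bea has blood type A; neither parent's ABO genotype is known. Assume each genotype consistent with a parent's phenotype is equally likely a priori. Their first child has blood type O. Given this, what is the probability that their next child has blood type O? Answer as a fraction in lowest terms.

1/4

Possible genotypes: Rosa ∈ {I^A I^A, I^A i}; Bea ∈ {I^A I^A, I^A i}.
Weight each parental genotype pair by prior × P(type-O child):
  I^A i × I^A i: posterior weight 1; P(next child type O) = 1/4.
Weighted sum = 1/4.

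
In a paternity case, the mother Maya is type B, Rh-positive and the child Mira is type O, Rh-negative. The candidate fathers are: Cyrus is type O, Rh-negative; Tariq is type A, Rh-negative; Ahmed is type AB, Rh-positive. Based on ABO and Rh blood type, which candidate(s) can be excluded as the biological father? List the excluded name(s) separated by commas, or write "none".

A candidate is excluded only if no genotype consistent with his phenotype could produce a type O, Rh-negative child with a type B, Rh-positive mother.
Ahmed (type AB, Rh+): no genotype consistent with that phenotype can produce a type-O Rh- child with a type-B mother.

Ahmed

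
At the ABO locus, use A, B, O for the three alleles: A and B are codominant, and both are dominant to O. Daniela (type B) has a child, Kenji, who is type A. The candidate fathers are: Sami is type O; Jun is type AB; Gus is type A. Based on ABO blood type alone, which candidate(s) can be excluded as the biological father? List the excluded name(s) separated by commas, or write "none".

Sami

A candidate is excluded only if no genotype consistent with his phenotype could produce a type A child with a type B mother.
Sami (type O): no genotype consistent with that phenotype can produce a type-A child with a type-B mother.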